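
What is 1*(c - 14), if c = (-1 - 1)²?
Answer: -10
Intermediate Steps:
c = 4 (c = (-2)² = 4)
1*(c - 14) = 1*(4 - 14) = 1*(-10) = -10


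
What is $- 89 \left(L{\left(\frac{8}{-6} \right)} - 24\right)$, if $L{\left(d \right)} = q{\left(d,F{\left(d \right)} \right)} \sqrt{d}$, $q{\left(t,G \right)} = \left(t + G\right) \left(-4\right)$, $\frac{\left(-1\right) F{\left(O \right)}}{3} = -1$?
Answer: $2136 + \frac{3560 i \sqrt{3}}{9} \approx 2136.0 + 685.12 i$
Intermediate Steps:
$F{\left(O \right)} = 3$ ($F{\left(O \right)} = \left(-3\right) \left(-1\right) = 3$)
$q{\left(t,G \right)} = - 4 G - 4 t$ ($q{\left(t,G \right)} = \left(G + t\right) \left(-4\right) = - 4 G - 4 t$)
$L{\left(d \right)} = \sqrt{d} \left(-12 - 4 d\right)$ ($L{\left(d \right)} = \left(\left(-4\right) 3 - 4 d\right) \sqrt{d} = \left(-12 - 4 d\right) \sqrt{d} = \sqrt{d} \left(-12 - 4 d\right)$)
$- 89 \left(L{\left(\frac{8}{-6} \right)} - 24\right) = - 89 \left(4 \sqrt{\frac{8}{-6}} \left(-3 - \frac{8}{-6}\right) - 24\right) = - 89 \left(4 \sqrt{8 \left(- \frac{1}{6}\right)} \left(-3 - 8 \left(- \frac{1}{6}\right)\right) - 24\right) = - 89 \left(4 \sqrt{- \frac{4}{3}} \left(-3 - - \frac{4}{3}\right) - 24\right) = - 89 \left(4 \frac{2 i \sqrt{3}}{3} \left(-3 + \frac{4}{3}\right) - 24\right) = - 89 \left(4 \frac{2 i \sqrt{3}}{3} \left(- \frac{5}{3}\right) - 24\right) = - 89 \left(- \frac{40 i \sqrt{3}}{9} - 24\right) = - 89 \left(-24 - \frac{40 i \sqrt{3}}{9}\right) = 2136 + \frac{3560 i \sqrt{3}}{9}$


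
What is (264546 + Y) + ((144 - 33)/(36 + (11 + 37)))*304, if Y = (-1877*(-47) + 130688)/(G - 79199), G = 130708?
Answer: 95531875055/360563 ≈ 2.6495e+5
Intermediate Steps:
Y = 218907/51509 (Y = (-1877*(-47) + 130688)/(130708 - 79199) = (88219 + 130688)/51509 = 218907*(1/51509) = 218907/51509 ≈ 4.2499)
(264546 + Y) + ((144 - 33)/(36 + (11 + 37)))*304 = (264546 + 218907/51509) + ((144 - 33)/(36 + (11 + 37)))*304 = 13626718821/51509 + (111/(36 + 48))*304 = 13626718821/51509 + (111/84)*304 = 13626718821/51509 + (111*(1/84))*304 = 13626718821/51509 + (37/28)*304 = 13626718821/51509 + 2812/7 = 95531875055/360563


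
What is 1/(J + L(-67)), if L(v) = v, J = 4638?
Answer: 1/4571 ≈ 0.00021877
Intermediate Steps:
1/(J + L(-67)) = 1/(4638 - 67) = 1/4571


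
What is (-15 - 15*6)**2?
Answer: 11025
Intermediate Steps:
(-15 - 15*6)**2 = (-15 - 3*30)**2 = (-15 - 90)**2 = (-105)**2 = 11025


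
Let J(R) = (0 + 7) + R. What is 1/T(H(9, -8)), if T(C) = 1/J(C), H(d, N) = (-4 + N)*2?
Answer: -17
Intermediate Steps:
J(R) = 7 + R
H(d, N) = -8 + 2*N
T(C) = 1/(7 + C)
1/T(H(9, -8)) = 1/(1/(7 + (-8 + 2*(-8)))) = 1/(1/(7 + (-8 - 16))) = 1/(1/(7 - 24)) = 1/(1/(-17)) = 1/(-1/17) = -17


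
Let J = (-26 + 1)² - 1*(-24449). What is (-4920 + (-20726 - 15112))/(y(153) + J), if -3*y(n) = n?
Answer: -13586/8341 ≈ -1.6288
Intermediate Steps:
y(n) = -n/3
J = 25074 (J = (-25)² + 24449 = 625 + 24449 = 25074)
(-4920 + (-20726 - 15112))/(y(153) + J) = (-4920 + (-20726 - 15112))/(-⅓*153 + 25074) = (-4920 - 35838)/(-51 + 25074) = -40758/25023 = -40758*1/25023 = -13586/8341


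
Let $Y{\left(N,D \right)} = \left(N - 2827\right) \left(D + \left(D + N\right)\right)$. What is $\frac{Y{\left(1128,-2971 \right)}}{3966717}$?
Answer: $\frac{8178986}{3966717} \approx 2.0619$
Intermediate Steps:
$Y{\left(N,D \right)} = \left(-2827 + N\right) \left(N + 2 D\right)$
$\frac{Y{\left(1128,-2971 \right)}}{3966717} = \frac{1128^{2} - -16798034 - 3188856 + 2 \left(-2971\right) 1128}{3966717} = \left(1272384 + 16798034 - 3188856 - 6702576\right) \frac{1}{3966717} = 8178986 \cdot \frac{1}{3966717} = \frac{8178986}{3966717}$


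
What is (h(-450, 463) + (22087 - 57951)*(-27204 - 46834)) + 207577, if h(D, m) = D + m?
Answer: 2655506422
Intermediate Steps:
(h(-450, 463) + (22087 - 57951)*(-27204 - 46834)) + 207577 = ((-450 + 463) + (22087 - 57951)*(-27204 - 46834)) + 207577 = (13 - 35864*(-74038)) + 207577 = (13 + 2655298832) + 207577 = 2655298845 + 207577 = 2655506422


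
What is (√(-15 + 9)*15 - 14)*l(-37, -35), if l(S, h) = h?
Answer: 490 - 525*I*√6 ≈ 490.0 - 1286.0*I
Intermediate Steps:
(√(-15 + 9)*15 - 14)*l(-37, -35) = (√(-15 + 9)*15 - 14)*(-35) = (√(-6)*15 - 14)*(-35) = ((I*√6)*15 - 14)*(-35) = (15*I*√6 - 14)*(-35) = (-14 + 15*I*√6)*(-35) = 490 - 525*I*√6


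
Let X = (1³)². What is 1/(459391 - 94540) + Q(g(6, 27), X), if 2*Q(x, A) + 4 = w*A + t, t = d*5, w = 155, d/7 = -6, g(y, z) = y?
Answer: -21526207/729702 ≈ -29.500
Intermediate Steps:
d = -42 (d = 7*(-6) = -42)
X = 1 (X = 1² = 1)
t = -210 (t = -42*5 = -210)
Q(x, A) = -107 + 155*A/2 (Q(x, A) = -2 + (155*A - 210)/2 = -2 + (-210 + 155*A)/2 = -2 + (-105 + 155*A/2) = -107 + 155*A/2)
1/(459391 - 94540) + Q(g(6, 27), X) = 1/(459391 - 94540) + (-107 + (155/2)*1) = 1/364851 + (-107 + 155/2) = 1/364851 - 59/2 = -21526207/729702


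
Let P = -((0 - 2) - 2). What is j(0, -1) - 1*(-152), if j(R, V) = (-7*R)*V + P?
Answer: 156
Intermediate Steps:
P = 4 (P = -(-2 - 2) = -1*(-4) = 4)
j(R, V) = 4 - 7*R*V (j(R, V) = (-7*R)*V + 4 = -7*R*V + 4 = 4 - 7*R*V)
j(0, -1) - 1*(-152) = (4 - 7*0*(-1)) - 1*(-152) = (4 + 0) + 152 = 4 + 152 = 156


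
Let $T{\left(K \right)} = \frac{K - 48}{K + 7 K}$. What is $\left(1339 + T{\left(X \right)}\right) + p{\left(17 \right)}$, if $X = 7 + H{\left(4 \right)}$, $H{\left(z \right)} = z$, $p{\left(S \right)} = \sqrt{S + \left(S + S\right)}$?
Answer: $\frac{117795}{88} + \sqrt{51} \approx 1345.7$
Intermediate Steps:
$p{\left(S \right)} = \sqrt{3} \sqrt{S}$ ($p{\left(S \right)} = \sqrt{S + 2 S} = \sqrt{3 S} = \sqrt{3} \sqrt{S}$)
$X = 11$ ($X = 7 + 4 = 11$)
$T{\left(K \right)} = \frac{-48 + K}{8 K}$
$\left(1339 + T{\left(X \right)}\right) + p{\left(17 \right)} = \left(1339 + \frac{-48 + 11}{8 \cdot 11}\right) + \sqrt{3} \sqrt{17} = \left(1339 + \frac{1}{8} \cdot \frac{1}{11} \left(-37\right)\right) + \sqrt{51} = \left(1339 - \frac{37}{88}\right) + \sqrt{51} = \frac{117795}{88} + \sqrt{51}$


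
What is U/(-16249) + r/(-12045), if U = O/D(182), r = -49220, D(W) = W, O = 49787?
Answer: 28991901509/7124179062 ≈ 4.0695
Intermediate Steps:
U = 49787/182 ≈ 273.55
U/(-16249) + r/(-12045) = (49787/182)/(-16249) - 49220/(-12045) = (49787/182)*(-1/16249) - 49220*(-1/12045) = -49787/2957318 + 9844/2409 = 28991901509/7124179062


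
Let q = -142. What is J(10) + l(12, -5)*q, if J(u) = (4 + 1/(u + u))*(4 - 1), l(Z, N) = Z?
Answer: -33837/20 ≈ -1691.8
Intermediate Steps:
J(u) = 12 + 3/(2*u) (J(u) = (4 + 1/(2*u))*3 = 12 + 3/(2*u))
J(10) + l(12, -5)*q = (12 + (3/2)/10) + 12*(-142) = (12 + (3/2)*(⅒)) - 1704 = (12 + 3/20) - 1704 = 243/20 - 1704 = -33837/20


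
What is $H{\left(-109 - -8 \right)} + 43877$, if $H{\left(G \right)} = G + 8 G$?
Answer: $42968$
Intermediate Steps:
$H{\left(G \right)} = 9 G$
$H{\left(-109 - -8 \right)} + 43877 = 9 \left(-109 - -8\right) + 43877 = 9 \left(-109 + 8\right) + 43877 = 9 \left(-101\right) + 43877 = -909 + 43877 = 42968$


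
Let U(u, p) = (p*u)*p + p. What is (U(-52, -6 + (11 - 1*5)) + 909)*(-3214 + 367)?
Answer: -2587923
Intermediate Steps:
U(u, p) = p + u*p² (U(u, p) = u*p² + p = p + u*p²)
(U(-52, -6 + (11 - 1*5)) + 909)*(-3214 + 367) = ((-6 + (11 - 1*5))*(1 + (-6 + (11 - 1*5))*(-52)) + 909)*(-3214 + 367) = ((-6 + (11 - 5))*(1 + (-6 + (11 - 5))*(-52)) + 909)*(-2847) = ((-6 + 6)*(1 + (-6 + 6)*(-52)) + 909)*(-2847) = (0*(1 + 0*(-52)) + 909)*(-2847) = (0*(1 + 0) + 909)*(-2847) = (0*1 + 909)*(-2847) = (0 + 909)*(-2847) = 909*(-2847) = -2587923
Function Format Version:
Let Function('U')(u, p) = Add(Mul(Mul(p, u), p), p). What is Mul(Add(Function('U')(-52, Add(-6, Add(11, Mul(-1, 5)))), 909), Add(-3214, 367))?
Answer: -2587923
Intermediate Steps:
Function('U')(u, p) = Add(p, Mul(u, Pow(p, 2))) (Function('U')(u, p) = Add(Mul(u, Pow(p, 2)), p) = Add(p, Mul(u, Pow(p, 2))))
Mul(Add(Function('U')(-52, Add(-6, Add(11, Mul(-1, 5)))), 909), Add(-3214, 367)) = Mul(Add(Mul(Add(-6, Add(11, Mul(-1, 5))), Add(1, Mul(Add(-6, Add(11, Mul(-1, 5))), -52))), 909), Add(-3214, 367)) = Mul(Add(Mul(Add(-6, Add(11, -5)), Add(1, Mul(Add(-6, Add(11, -5)), -52))), 909), -2847) = Mul(Add(Mul(Add(-6, 6), Add(1, Mul(Add(-6, 6), -52))), 909), -2847) = Mul(Add(Mul(0, Add(1, Mul(0, -52))), 909), -2847) = Mul(Add(Mul(0, Add(1, 0)), 909), -2847) = Mul(Add(Mul(0, 1), 909), -2847) = Mul(Add(0, 909), -2847) = Mul(909, -2847) = -2587923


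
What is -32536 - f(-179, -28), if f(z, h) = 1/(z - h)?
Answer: -4912935/151 ≈ -32536.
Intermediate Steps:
-32536 - f(-179, -28) = -32536 - 1/(-179 - 1*(-28)) = -32536 - 1/(-179 + 28) = -32536 - 1/(-151) = -32536 - 1*(-1/151) = -32536 + 1/151 = -4912935/151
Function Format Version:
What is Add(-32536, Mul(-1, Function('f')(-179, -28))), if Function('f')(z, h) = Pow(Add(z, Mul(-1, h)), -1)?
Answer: Rational(-4912935, 151) ≈ -32536.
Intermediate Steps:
Add(-32536, Mul(-1, Function('f')(-179, -28))) = Add(-32536, Mul(-1, Pow(Add(-179, Mul(-1, -28)), -1))) = Add(-32536, Mul(-1, Pow(Add(-179, 28), -1))) = Add(-32536, Mul(-1, Pow(-151, -1))) = Add(-32536, Mul(-1, Rational(-1, 151))) = Add(-32536, Rational(1, 151)) = Rational(-4912935, 151)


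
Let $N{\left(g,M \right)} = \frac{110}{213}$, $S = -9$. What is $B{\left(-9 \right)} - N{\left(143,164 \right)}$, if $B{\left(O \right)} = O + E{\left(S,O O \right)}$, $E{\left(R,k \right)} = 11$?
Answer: $\frac{316}{213} \approx 1.4836$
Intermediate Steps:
$N{\left(g,M \right)} = \frac{110}{213}$ ($N{\left(g,M \right)} = 110 \cdot \frac{1}{213} = \frac{110}{213}$)
$B{\left(O \right)} = 11 + O$ ($B{\left(O \right)} = O + 11 = 11 + O$)
$B{\left(-9 \right)} - N{\left(143,164 \right)} = \left(11 - 9\right) - \frac{110}{213} = 2 - \frac{110}{213} = \frac{316}{213}$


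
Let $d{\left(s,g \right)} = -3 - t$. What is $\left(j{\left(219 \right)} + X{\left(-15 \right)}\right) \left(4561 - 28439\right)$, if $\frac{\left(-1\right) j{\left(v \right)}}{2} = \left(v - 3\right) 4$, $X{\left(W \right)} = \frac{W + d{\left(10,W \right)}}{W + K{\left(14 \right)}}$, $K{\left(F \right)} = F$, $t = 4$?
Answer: $40735868$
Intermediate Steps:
$d{\left(s,g \right)} = -7$ ($d{\left(s,g \right)} = -3 - 4 = -7$)
$X{\left(W \right)} = \frac{-7 + W}{14 + W}$ ($X{\left(W \right)} = \frac{W - 7}{W + 14} = \frac{-7 + W}{14 + W}$)
$j{\left(v \right)} = 24 - 8 v$ ($j{\left(v \right)} = - 2 \left(v - 3\right) 4 = - 2 \left(-3 + v\right) 4 = - 2 \left(-12 + 4 v\right) = 24 - 8 v$)
$\left(j{\left(219 \right)} + X{\left(-15 \right)}\right) \left(4561 - 28439\right) = \left(\left(24 - 1752\right) + \frac{-7 - 15}{14 - 15}\right) \left(4561 - 28439\right) = \left(\left(24 - 1752\right) + \frac{1}{-1} \left(-22\right)\right) \left(-23878\right) = \left(-1728 - -22\right) \left(-23878\right) = \left(-1728 + 22\right) \left(-23878\right) = \left(-1706\right) \left(-23878\right) = 40735868$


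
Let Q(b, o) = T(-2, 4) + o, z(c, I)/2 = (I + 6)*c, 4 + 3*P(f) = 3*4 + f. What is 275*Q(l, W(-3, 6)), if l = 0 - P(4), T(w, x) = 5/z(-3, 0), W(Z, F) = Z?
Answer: -31075/36 ≈ -863.19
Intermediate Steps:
P(f) = 8/3 + f/3 (P(f) = -4/3 + (3*4 + f)/3 = -4/3 + (12 + f)/3 = -4/3 + (4 + f/3) = 8/3 + f/3)
z(c, I) = 2*c*(6 + I) (z(c, I) = 2*((I + 6)*c) = 2*((6 + I)*c) = 2*(c*(6 + I)) = 2*c*(6 + I))
T(w, x) = -5/36 (T(w, x) = 5/((2*(-3)*(6 + 0))) = 5/((2*(-3)*6)) = 5/(-36) = 5*(-1/36) = -5/36)
l = -4 (l = 0 - (8/3 + (1/3)*4) = 0 - (8/3 + 4/3) = 0 - 1*4 = 0 - 4 = -4)
Q(b, o) = -5/36 + o
275*Q(l, W(-3, 6)) = 275*(-5/36 - 3) = 275*(-113/36) = -31075/36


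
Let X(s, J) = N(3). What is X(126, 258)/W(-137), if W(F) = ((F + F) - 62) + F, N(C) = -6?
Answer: 6/473 ≈ 0.012685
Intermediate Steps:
X(s, J) = -6
W(F) = -62 + 3*F (W(F) = (2*F - 62) + F = (-62 + 2*F) + F = -62 + 3*F)
X(126, 258)/W(-137) = -6/(-62 + 3*(-137)) = -6/(-62 - 411) = -6/(-473) = -6*(-1/473) = 6/473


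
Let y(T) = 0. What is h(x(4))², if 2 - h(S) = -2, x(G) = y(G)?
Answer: 16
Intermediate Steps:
x(G) = 0
h(S) = 4 (h(S) = 2 - 1*(-2) = 2 + 2 = 4)
h(x(4))² = 4² = 16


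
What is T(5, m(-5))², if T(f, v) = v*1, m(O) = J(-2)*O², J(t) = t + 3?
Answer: 625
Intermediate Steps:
J(t) = 3 + t
m(O) = O² (m(O) = (3 - 2)*O² = 1*O² = O²)
T(f, v) = v
T(5, m(-5))² = ((-5)²)² = 25² = 625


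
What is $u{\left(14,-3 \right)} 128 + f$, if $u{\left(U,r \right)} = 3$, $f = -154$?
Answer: $230$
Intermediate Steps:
$u{\left(14,-3 \right)} 128 + f = 3 \cdot 128 - 154 = 384 - 154 = 230$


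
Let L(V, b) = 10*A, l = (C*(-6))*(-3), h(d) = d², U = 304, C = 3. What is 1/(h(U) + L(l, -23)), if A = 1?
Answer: 1/92426 ≈ 1.0819e-5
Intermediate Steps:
l = 54 (l = (3*(-6))*(-3) = -18*(-3) = 54)
L(V, b) = 10 (L(V, b) = 10*1 = 10)
1/(h(U) + L(l, -23)) = 1/(304² + 10) = 1/(92416 + 10) = 1/92426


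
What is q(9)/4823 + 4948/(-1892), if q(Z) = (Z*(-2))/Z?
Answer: -5966997/2281279 ≈ -2.6156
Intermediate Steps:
q(Z) = -2 (q(Z) = (-2*Z)/Z = -2)
q(9)/4823 + 4948/(-1892) = -2/4823 + 4948/(-1892) = -2*1/4823 + 4948*(-1/1892) = -2/4823 - 1237/473 = -5966997/2281279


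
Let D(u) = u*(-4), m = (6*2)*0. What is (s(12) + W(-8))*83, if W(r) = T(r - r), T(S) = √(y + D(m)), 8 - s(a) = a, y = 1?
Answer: -249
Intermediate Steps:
s(a) = 8 - a
m = 0 (m = 12*0 = 0)
D(u) = -4*u
T(S) = 1 (T(S) = √(1 - 4*0) = √(1 + 0) = √1 = 1)
W(r) = 1
(s(12) + W(-8))*83 = ((8 - 1*12) + 1)*83 = ((8 - 12) + 1)*83 = (-4 + 1)*83 = -3*83 = -249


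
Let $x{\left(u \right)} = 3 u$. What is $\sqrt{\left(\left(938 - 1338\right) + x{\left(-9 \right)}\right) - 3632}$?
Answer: $3 i \sqrt{451} \approx 63.71 i$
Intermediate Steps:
$\sqrt{\left(\left(938 - 1338\right) + x{\left(-9 \right)}\right) - 3632} = \sqrt{\left(\left(938 - 1338\right) + 3 \left(-9\right)\right) - 3632} = \sqrt{\left(-400 - 27\right) - 3632} = \sqrt{-427 - 3632} = \sqrt{-4059} = 3 i \sqrt{451}$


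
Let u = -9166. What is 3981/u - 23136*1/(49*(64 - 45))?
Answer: -215770887/8533546 ≈ -25.285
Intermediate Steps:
3981/u - 23136*1/(49*(64 - 45)) = 3981/(-9166) - 23136*1/(49*(64 - 45)) = 3981*(-1/9166) - 23136/(19*49) = -3981/9166 - 23136/931 = -215770887/8533546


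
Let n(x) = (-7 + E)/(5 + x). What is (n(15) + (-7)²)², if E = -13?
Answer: 2304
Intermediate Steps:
n(x) = -20/(5 + x) (n(x) = (-7 - 13)/(5 + x) = -20/(5 + x))
(n(15) + (-7)²)² = (-20/(5 + 15) + (-7)²)² = (-20/20 + 49)² = (-20*1/20 + 49)² = (-1 + 49)² = 48² = 2304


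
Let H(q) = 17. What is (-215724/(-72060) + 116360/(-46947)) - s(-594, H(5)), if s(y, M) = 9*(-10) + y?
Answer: 192976271159/281916735 ≈ 684.51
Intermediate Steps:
s(y, M) = -90 + y
(-215724/(-72060) + 116360/(-46947)) - s(-594, H(5)) = (-215724/(-72060) + 116360/(-46947)) - (-90 - 594) = (-215724*(-1/72060) + 116360*(-1/46947)) - 1*(-684) = (17977/6005 - 116360/46947) + 684 = 145224419/281916735 + 684 = 192976271159/281916735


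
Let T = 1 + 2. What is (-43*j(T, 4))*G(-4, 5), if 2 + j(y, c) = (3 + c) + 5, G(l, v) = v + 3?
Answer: -3440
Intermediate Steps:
T = 3
G(l, v) = 3 + v
j(y, c) = 6 + c (j(y, c) = -2 + ((3 + c) + 5) = -2 + (8 + c) = 6 + c)
(-43*j(T, 4))*G(-4, 5) = (-43*(6 + 4))*(3 + 5) = -43*10*8 = -430*8 = -3440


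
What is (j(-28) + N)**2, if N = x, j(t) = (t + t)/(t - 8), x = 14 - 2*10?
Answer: 1600/81 ≈ 19.753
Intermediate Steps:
x = -6 (x = 14 - 20 = -6)
j(t) = 2*t/(-8 + t) (j(t) = (2*t)/(-8 + t) = 2*t/(-8 + t))
N = -6
(j(-28) + N)**2 = (2*(-28)/(-8 - 28) - 6)**2 = (2*(-28)/(-36) - 6)**2 = (2*(-28)*(-1/36) - 6)**2 = (14/9 - 6)**2 = (-40/9)**2 = 1600/81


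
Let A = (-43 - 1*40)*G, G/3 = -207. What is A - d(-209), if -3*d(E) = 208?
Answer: 154837/3 ≈ 51612.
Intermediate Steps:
d(E) = -208/3 (d(E) = -⅓*208 = -208/3)
G = -621 (G = 3*(-207) = -621)
A = 51543 (A = (-43 - 1*40)*(-621) = (-43 - 40)*(-621) = -83*(-621) = 51543)
A - d(-209) = 51543 - 1*(-208/3) = 51543 + 208/3 = 154837/3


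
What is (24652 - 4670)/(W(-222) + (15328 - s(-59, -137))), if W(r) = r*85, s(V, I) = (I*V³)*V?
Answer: 19982/1660074915 ≈ 1.2037e-5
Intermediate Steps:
s(V, I) = I*V⁴
W(r) = 85*r
(24652 - 4670)/(W(-222) + (15328 - s(-59, -137))) = (24652 - 4670)/(85*(-222) + (15328 - (-137)*(-59)⁴)) = 19982/(-18870 + (15328 - (-137)*12117361)) = 19982/(-18870 + (15328 - 1*(-1660078457))) = 19982/(-18870 + (15328 + 1660078457)) = 19982/(-18870 + 1660093785) = 19982/1660074915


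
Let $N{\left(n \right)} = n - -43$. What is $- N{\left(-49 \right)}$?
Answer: $6$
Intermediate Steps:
$N{\left(n \right)} = 43 + n$ ($N{\left(n \right)} = n + 43 = 43 + n$)
$- N{\left(-49 \right)} = - (43 - 49) = \left(-1\right) \left(-6\right) = 6$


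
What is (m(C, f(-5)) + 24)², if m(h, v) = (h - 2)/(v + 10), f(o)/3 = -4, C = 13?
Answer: 1369/4 ≈ 342.25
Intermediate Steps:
f(o) = -12 (f(o) = 3*(-4) = -12)
m(h, v) = (-2 + h)/(10 + v)
(m(C, f(-5)) + 24)² = ((-2 + 13)/(10 - 12) + 24)² = (11/(-2) + 24)² = (-½*11 + 24)² = (-11/2 + 24)² = (37/2)² = 1369/4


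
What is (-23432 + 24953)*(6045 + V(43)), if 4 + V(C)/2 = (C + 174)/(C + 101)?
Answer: 73494889/8 ≈ 9.1869e+6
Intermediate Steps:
V(C) = -8 + 2*(174 + C)/(101 + C) (V(C) = -8 + 2*((C + 174)/(C + 101)) = -8 + 2*((174 + C)/(101 + C)) = -8 + 2*(174 + C)/(101 + C))
(-23432 + 24953)*(6045 + V(43)) = (-23432 + 24953)*(6045 + 2*(-230 - 3*43)/(101 + 43)) = 1521*(6045 + 2*(-230 - 129)/144) = 1521*(6045 + 2*(1/144)*(-359)) = 1521*(6045 - 359/72) = 1521*(434881/72) = 73494889/8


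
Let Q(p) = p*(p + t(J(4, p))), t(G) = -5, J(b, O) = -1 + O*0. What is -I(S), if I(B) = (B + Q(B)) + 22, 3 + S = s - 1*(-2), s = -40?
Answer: -1867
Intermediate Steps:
J(b, O) = -1 (J(b, O) = -1 + 0 = -1)
S = -41 (S = -3 + (-40 - 1*(-2)) = -3 + (-40 + 2) = -3 - 38 = -41)
Q(p) = p*(-5 + p) (Q(p) = p*(p - 5) = p*(-5 + p))
I(B) = 22 + B + B*(-5 + B) (I(B) = (B + B*(-5 + B)) + 22 = 22 + B + B*(-5 + B))
-I(S) = -(22 - 41 - 41*(-5 - 41)) = -(22 - 41 - 41*(-46)) = -(22 - 41 + 1886) = -1*1867 = -1867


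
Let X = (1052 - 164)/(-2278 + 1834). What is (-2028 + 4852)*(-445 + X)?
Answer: -1262328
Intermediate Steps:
X = -2 (X = 888/(-444) = 888*(-1/444) = -2)
(-2028 + 4852)*(-445 + X) = (-2028 + 4852)*(-445 - 2) = 2824*(-447) = -1262328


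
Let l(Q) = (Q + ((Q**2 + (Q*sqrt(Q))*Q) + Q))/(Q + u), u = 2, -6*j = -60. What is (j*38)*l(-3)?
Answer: -1140 - 3420*I*sqrt(3) ≈ -1140.0 - 5923.6*I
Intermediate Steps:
j = 10 (j = -1/6*(-60) = 10)
l(Q) = (Q**2 + Q**(5/2) + 2*Q)/(2 + Q) (l(Q) = (Q + ((Q**2 + (Q*sqrt(Q))*Q) + Q))/(Q + 2) = (Q + ((Q**2 + Q**(3/2)*Q) + Q))/(2 + Q) = (Q + ((Q**2 + Q**(5/2)) + Q))/(2 + Q) = (Q + (Q + Q**2 + Q**(5/2)))/(2 + Q) = (Q**2 + Q**(5/2) + 2*Q)/(2 + Q))
(j*38)*l(-3) = (10*38)*(((-3)**2 + (-3)**(5/2) + 2*(-3))/(2 - 3)) = 380*((9 + 9*I*sqrt(3) - 6)/(-1)) = 380*(-(3 + 9*I*sqrt(3))) = 380*(-3 - 9*I*sqrt(3)) = -1140 - 3420*I*sqrt(3)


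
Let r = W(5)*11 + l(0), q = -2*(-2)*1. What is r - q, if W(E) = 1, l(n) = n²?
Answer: 7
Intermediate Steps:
q = 4 (q = 4*1 = 4)
r = 11 (r = 1*11 + 0² = 11 + 0 = 11)
r - q = 11 - 1*4 = 11 - 4 = 7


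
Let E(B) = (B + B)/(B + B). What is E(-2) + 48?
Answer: 49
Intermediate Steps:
E(B) = 1 (E(B) = (2*B)/((2*B)) = (2*B)*(1/(2*B)) = 1)
E(-2) + 48 = 1 + 48 = 49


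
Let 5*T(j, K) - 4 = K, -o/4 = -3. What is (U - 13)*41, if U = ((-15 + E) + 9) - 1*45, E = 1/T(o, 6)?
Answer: -5207/2 ≈ -2603.5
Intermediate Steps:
o = 12 (o = -4*(-3) = 12)
T(j, K) = ⅘ + K/5
E = ½ (E = 1/(⅘ + (⅕)*6) = 1/(⅘ + 6/5) = 1/2 = ½ ≈ 0.50000)
U = -101/2 (U = ((-15 + ½) + 9) - 1*45 = (-29/2 + 9) - 45 = -11/2 - 45 = -101/2 ≈ -50.500)
(U - 13)*41 = (-101/2 - 13)*41 = -127/2*41 = -5207/2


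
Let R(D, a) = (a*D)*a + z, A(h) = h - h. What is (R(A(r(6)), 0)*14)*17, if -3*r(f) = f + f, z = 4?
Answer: 952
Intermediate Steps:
r(f) = -2*f/3 (r(f) = -(f + f)/3 = -2*f/3)
A(h) = 0
R(D, a) = 4 + D*a**2 (R(D, a) = (a*D)*a + 4 = (D*a)*a + 4 = D*a**2 + 4 = 4 + D*a**2)
(R(A(r(6)), 0)*14)*17 = ((4 + 0*0**2)*14)*17 = ((4 + 0*0)*14)*17 = ((4 + 0)*14)*17 = (4*14)*17 = 56*17 = 952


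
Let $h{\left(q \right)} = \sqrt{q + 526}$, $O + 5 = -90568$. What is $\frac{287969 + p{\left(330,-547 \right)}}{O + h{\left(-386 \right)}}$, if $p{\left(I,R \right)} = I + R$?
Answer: $- \frac{3723223128}{1171924027} - \frac{575504 \sqrt{35}}{8203468189} \approx -3.1774$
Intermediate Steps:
$O = -90573$ ($O = -5 - 90568 = -90573$)
$h{\left(q \right)} = \sqrt{526 + q}$
$\frac{287969 + p{\left(330,-547 \right)}}{O + h{\left(-386 \right)}} = \frac{287969 + \left(330 - 547\right)}{-90573 + \sqrt{526 - 386}} = \frac{287969 - 217}{-90573 + \sqrt{140}} = \frac{287752}{-90573 + 2 \sqrt{35}}$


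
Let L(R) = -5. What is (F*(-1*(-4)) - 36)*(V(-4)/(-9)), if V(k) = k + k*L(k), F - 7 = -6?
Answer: 512/9 ≈ 56.889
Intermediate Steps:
F = 1 (F = 7 - 6 = 1)
V(k) = -4*k (V(k) = k + k*(-5) = k - 5*k = -4*k)
(F*(-1*(-4)) - 36)*(V(-4)/(-9)) = (1*(-1*(-4)) - 36)*(-4*(-4)/(-9)) = (1*4 - 36)*(16*(-1/9)) = (4 - 36)*(-16/9) = -32*(-16/9) = 512/9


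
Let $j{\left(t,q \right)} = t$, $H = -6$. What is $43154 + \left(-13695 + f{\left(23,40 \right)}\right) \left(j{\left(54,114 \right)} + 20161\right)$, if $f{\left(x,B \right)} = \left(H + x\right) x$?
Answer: $-268897206$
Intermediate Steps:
$f{\left(x,B \right)} = x \left(-6 + x\right)$ ($f{\left(x,B \right)} = \left(-6 + x\right) x = x \left(-6 + x\right)$)
$43154 + \left(-13695 + f{\left(23,40 \right)}\right) \left(j{\left(54,114 \right)} + 20161\right) = 43154 + \left(-13695 + 23 \left(-6 + 23\right)\right) \left(54 + 20161\right) = 43154 + \left(-13695 + 23 \cdot 17\right) 20215 = 43154 + \left(-13695 + 391\right) 20215 = 43154 - 268940360 = -268897206$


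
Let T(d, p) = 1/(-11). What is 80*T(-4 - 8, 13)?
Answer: -80/11 ≈ -7.2727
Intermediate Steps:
T(d, p) = -1/11
80*T(-4 - 8, 13) = 80*(-1/11) = -80/11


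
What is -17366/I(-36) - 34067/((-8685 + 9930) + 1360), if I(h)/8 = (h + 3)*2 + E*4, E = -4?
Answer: 11445239/854440 ≈ 13.395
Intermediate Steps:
I(h) = -80 + 16*h (I(h) = 8*((h + 3)*2 - 4*4) = 8*((3 + h)*2 - 16) = 8*((6 + 2*h) - 16) = 8*(-10 + 2*h) = -80 + 16*h)
-17366/I(-36) - 34067/((-8685 + 9930) + 1360) = -17366/(-80 + 16*(-36)) - 34067/((-8685 + 9930) + 1360) = -17366/(-80 - 576) - 34067/(1245 + 1360) = -17366/(-656) - 34067/2605 = -17366*(-1/656) - 34067*1/2605 = 8683/328 - 34067/2605 = 11445239/854440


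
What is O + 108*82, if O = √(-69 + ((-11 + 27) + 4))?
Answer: 8856 + 7*I ≈ 8856.0 + 7.0*I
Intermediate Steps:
O = 7*I (O = √(-69 + (16 + 4)) = √(-69 + 20) = √(-49) = 7*I ≈ 7.0*I)
O + 108*82 = 7*I + 108*82 = 7*I + 8856 = 8856 + 7*I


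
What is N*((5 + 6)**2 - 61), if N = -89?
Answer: -5340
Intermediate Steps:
N*((5 + 6)**2 - 61) = -89*((5 + 6)**2 - 61) = -89*(11**2 - 61) = -89*(121 - 61) = -89*60 = -5340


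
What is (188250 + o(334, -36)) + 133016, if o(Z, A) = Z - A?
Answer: 321636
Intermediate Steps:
(188250 + o(334, -36)) + 133016 = (188250 + (334 - 1*(-36))) + 133016 = (188250 + (334 + 36)) + 133016 = (188250 + 370) + 133016 = 188620 + 133016 = 321636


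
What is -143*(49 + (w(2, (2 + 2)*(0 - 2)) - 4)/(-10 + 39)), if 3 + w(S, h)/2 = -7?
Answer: -199771/29 ≈ -6888.7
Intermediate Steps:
w(S, h) = -20 (w(S, h) = -6 + 2*(-7) = -6 - 14 = -20)
-143*(49 + (w(2, (2 + 2)*(0 - 2)) - 4)/(-10 + 39)) = -143*(49 + (-20 - 4)/(-10 + 39)) = -143*(49 - 24/29) = -143*1397/29 = -199771/29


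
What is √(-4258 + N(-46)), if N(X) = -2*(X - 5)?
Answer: 2*I*√1039 ≈ 64.467*I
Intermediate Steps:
N(X) = 10 - 2*X (N(X) = -2*(-5 + X) = 10 - 2*X)
√(-4258 + N(-46)) = √(-4258 + (10 - 2*(-46))) = √(-4258 + (10 + 92)) = √(-4258 + 102) = √(-4156) = 2*I*√1039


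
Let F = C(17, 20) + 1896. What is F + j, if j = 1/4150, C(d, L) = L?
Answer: 7951401/4150 ≈ 1916.0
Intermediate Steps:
j = 1/4150 ≈ 0.00024096
F = 1916 (F = 20 + 1896 = 1916)
F + j = 1916 + 1/4150 = 7951401/4150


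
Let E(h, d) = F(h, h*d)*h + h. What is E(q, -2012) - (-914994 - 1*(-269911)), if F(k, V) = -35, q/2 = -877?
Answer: 704719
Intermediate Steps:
q = -1754 (q = 2*(-877) = -1754)
E(h, d) = -34*h (E(h, d) = -35*h + h = -34*h)
E(q, -2012) - (-914994 - 1*(-269911)) = -34*(-1754) - (-914994 - 1*(-269911)) = 59636 - (-914994 + 269911) = 59636 - 1*(-645083) = 59636 + 645083 = 704719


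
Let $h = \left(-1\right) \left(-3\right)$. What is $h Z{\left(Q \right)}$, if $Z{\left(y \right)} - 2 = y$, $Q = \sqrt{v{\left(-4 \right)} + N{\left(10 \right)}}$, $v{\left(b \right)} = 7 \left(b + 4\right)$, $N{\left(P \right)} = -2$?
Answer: $6 + 3 i \sqrt{2} \approx 6.0 + 4.2426 i$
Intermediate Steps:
$v{\left(b \right)} = 28 + 7 b$ ($v{\left(b \right)} = 7 \left(4 + b\right) = 28 + 7 b$)
$Q = i \sqrt{2}$ ($Q = \sqrt{\left(28 + 7 \left(-4\right)\right) - 2} = \sqrt{\left(28 - 28\right) - 2} = \sqrt{0 - 2} = \sqrt{-2} = i \sqrt{2} \approx 1.4142 i$)
$h = 3$
$Z{\left(y \right)} = 2 + y$
$h Z{\left(Q \right)} = 3 \left(2 + i \sqrt{2}\right) = 6 + 3 i \sqrt{2}$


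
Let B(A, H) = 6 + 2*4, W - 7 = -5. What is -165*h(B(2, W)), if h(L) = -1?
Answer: 165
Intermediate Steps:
W = 2 (W = 7 - 5 = 2)
B(A, H) = 14 (B(A, H) = 6 + 8 = 14)
-165*h(B(2, W)) = -165*(-1) = 165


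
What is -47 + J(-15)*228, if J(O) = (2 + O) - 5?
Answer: -4151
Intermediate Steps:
J(O) = -3 + O
-47 + J(-15)*228 = -47 + (-3 - 15)*228 = -47 - 18*228 = -47 - 4104 = -4151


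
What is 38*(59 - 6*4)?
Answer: 1330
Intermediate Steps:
38*(59 - 6*4) = 38*(59 - 24) = 38*35 = 1330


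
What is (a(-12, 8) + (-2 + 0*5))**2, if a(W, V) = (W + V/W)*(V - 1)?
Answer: 73984/9 ≈ 8220.4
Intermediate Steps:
a(W, V) = (-1 + V)*(W + V/W) (a(W, V) = (W + V/W)*(-1 + V) = (-1 + V)*(W + V/W))
(a(-12, 8) + (-2 + 0*5))**2 = ((8**2 - 1*8 + (-12)**2*(-1 + 8))/(-12) + (-2 + 0*5))**2 = (-(64 - 8 + 144*7)/12 + (-2 + 0))**2 = (-(64 - 8 + 1008)/12 - 2)**2 = (-1/12*1064 - 2)**2 = (-266/3 - 2)**2 = (-272/3)**2 = 73984/9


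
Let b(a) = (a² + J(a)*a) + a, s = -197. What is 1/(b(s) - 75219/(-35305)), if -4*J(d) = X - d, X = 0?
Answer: 141220/6823239261 ≈ 2.0697e-5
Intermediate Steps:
J(d) = d/4 (J(d) = -(0 - d)/4 = -(-1)*d/4 = d/4)
b(a) = a + 5*a²/4 (b(a) = (a² + (a/4)*a) + a = (a² + a²/4) + a = 5*a²/4 + a = a + 5*a²/4)
1/(b(s) - 75219/(-35305)) = 1/((¼)*(-197)*(4 + 5*(-197)) - 75219/(-35305)) = 1/((¼)*(-197)*(4 - 985) - 75219*(-1/35305)) = 1/((¼)*(-197)*(-981) + 75219/35305) = 1/(193257/4 + 75219/35305) = 1/(6823239261/141220) = 141220/6823239261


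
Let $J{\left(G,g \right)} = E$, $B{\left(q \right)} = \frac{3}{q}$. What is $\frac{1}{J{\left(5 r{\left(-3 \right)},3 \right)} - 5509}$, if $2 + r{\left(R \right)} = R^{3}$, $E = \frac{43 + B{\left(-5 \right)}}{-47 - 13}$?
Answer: $- \frac{75}{413228} \approx -0.0001815$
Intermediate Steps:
$E = - \frac{53}{75}$ ($E = \frac{43 + \frac{3}{-5}}{-47 - 13} = \frac{43 + 3 \left(- \frac{1}{5}\right)}{-60} = \left(43 - \frac{3}{5}\right) \left(- \frac{1}{60}\right) = \frac{212}{5} \left(- \frac{1}{60}\right) = - \frac{53}{75} \approx -0.70667$)
$r{\left(R \right)} = -2 + R^{3}$
$J{\left(G,g \right)} = - \frac{53}{75}$
$\frac{1}{J{\left(5 r{\left(-3 \right)},3 \right)} - 5509} = \frac{1}{- \frac{53}{75} - 5509} = \frac{1}{- \frac{413228}{75}} = - \frac{75}{413228}$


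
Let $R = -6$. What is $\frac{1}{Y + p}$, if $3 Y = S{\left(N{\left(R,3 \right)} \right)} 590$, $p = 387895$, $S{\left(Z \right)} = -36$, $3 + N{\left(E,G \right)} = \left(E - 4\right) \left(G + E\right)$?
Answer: $\frac{1}{380815} \approx 2.6259 \cdot 10^{-6}$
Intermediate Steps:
$N{\left(E,G \right)} = -3 + \left(-4 + E\right) \left(E + G\right)$ ($N{\left(E,G \right)} = -3 + \left(E - 4\right) \left(G + E\right) = -3 + \left(-4 + E\right) \left(E + G\right)$)
$Y = -7080$ ($Y = \frac{\left(-36\right) 590}{3} = \frac{1}{3} \left(-21240\right) = -7080$)
$\frac{1}{Y + p} = \frac{1}{-7080 + 387895} = \frac{1}{380815}$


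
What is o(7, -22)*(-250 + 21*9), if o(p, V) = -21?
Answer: 1281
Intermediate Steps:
o(7, -22)*(-250 + 21*9) = -21*(-250 + 21*9) = -21*(-250 + 189) = -21*(-61) = 1281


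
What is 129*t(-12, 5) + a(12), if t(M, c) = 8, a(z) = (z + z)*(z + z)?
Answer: 1608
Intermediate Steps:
a(z) = 4*z**2 (a(z) = (2*z)*(2*z) = 4*z**2)
129*t(-12, 5) + a(12) = 129*8 + 4*12**2 = 1032 + 4*144 = 1032 + 576 = 1608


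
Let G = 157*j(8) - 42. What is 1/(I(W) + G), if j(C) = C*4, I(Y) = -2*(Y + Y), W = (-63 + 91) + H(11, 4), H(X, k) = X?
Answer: 1/4826 ≈ 0.00020721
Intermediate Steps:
W = 39 (W = (-63 + 91) + 11 = 28 + 11 = 39)
I(Y) = -4*Y
j(C) = 4*C
G = 4982 (G = 157*(4*8) - 42 = 157*32 - 42 = 5024 - 42 = 4982)
1/(I(W) + G) = 1/(-4*39 + 4982) = 1/(-156 + 4982) = 1/4826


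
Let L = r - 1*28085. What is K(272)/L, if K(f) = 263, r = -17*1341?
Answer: -263/50882 ≈ -0.0051688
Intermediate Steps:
r = -22797
L = -50882 (L = -22797 - 1*28085 = -22797 - 28085 = -50882)
K(272)/L = 263/(-50882) = 263*(-1/50882) = -263/50882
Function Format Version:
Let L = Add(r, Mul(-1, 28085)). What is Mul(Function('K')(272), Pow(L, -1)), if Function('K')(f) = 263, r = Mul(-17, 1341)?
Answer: Rational(-263, 50882) ≈ -0.0051688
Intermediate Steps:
r = -22797
L = -50882 (L = Add(-22797, Mul(-1, 28085)) = Add(-22797, -28085) = -50882)
Mul(Function('K')(272), Pow(L, -1)) = Mul(263, Pow(-50882, -1)) = Mul(263, Rational(-1, 50882)) = Rational(-263, 50882)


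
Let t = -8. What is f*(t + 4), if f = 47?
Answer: -188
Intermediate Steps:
f*(t + 4) = 47*(-8 + 4) = 47*(-4) = -188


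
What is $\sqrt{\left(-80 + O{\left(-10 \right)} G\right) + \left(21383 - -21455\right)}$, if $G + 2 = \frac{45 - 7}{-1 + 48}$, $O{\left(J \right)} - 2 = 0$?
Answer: $\frac{\sqrt{94447158}}{47} \approx 206.77$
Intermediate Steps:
$O{\left(J \right)} = 2$ ($O{\left(J \right)} = 2 + 0 = 2$)
$G = - \frac{56}{47}$ ($G = -2 + \frac{45 - 7}{-1 + 48} = -2 + \frac{38}{47} = - \frac{56}{47} \approx -1.1915$)
$\sqrt{\left(-80 + O{\left(-10 \right)} G\right) + \left(21383 - -21455\right)} = \sqrt{\left(-80 + 2 \left(- \frac{56}{47}\right)\right) + \left(21383 - -21455\right)} = \sqrt{\left(-80 - \frac{112}{47}\right) + \left(21383 + 21455\right)} = \sqrt{- \frac{3872}{47} + 42838} = \sqrt{\frac{2009514}{47}} = \frac{\sqrt{94447158}}{47}$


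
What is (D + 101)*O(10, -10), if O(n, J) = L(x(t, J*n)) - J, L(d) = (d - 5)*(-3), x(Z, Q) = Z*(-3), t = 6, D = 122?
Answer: 17617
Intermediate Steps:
x(Z, Q) = -3*Z
L(d) = 15 - 3*d (L(d) = (-5 + d)*(-3) = 15 - 3*d)
O(n, J) = 69 - J (O(n, J) = (15 - (-9)*6) - J = (15 - 3*(-18)) - J = (15 + 54) - J = 69 - J)
(D + 101)*O(10, -10) = (122 + 101)*(69 - 1*(-10)) = 223*(69 + 10) = 223*79 = 17617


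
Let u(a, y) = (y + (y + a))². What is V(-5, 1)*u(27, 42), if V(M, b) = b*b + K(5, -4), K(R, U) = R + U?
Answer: 24642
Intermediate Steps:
V(M, b) = 1 + b² (V(M, b) = b*b + (5 - 4) = b² + 1 = 1 + b²)
u(a, y) = (a + 2*y)² (u(a, y) = (y + (a + y))² = (a + 2*y)²)
V(-5, 1)*u(27, 42) = (1 + 1²)*(27 + 2*42)² = (1 + 1)*(27 + 84)² = 2*111² = 2*12321 = 24642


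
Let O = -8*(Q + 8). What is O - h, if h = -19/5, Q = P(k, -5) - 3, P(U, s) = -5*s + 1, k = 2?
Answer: -1221/5 ≈ -244.20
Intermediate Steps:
P(U, s) = 1 - 5*s
Q = 23 (Q = (1 - 5*(-5)) - 3 = (1 + 25) - 3 = 26 - 3 = 23)
h = -19/5 (h = -19*1/5 = -19/5 ≈ -3.8000)
O = -248 (O = -8*(23 + 8) = -8*31 = -248)
O - h = -248 - 1*(-19/5) = -248 + 19/5 = -1221/5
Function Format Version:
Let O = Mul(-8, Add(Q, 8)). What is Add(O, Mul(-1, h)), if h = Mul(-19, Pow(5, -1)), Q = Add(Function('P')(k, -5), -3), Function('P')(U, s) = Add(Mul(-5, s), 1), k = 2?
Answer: Rational(-1221, 5) ≈ -244.20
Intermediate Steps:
Function('P')(U, s) = Add(1, Mul(-5, s))
Q = 23 (Q = Add(Add(1, Mul(-5, -5)), -3) = Add(Add(1, 25), -3) = Add(26, -3) = 23)
h = Rational(-19, 5) (h = Mul(-19, Rational(1, 5)) = Rational(-19, 5) ≈ -3.8000)
O = -248 (O = Mul(-8, Add(23, 8)) = Mul(-8, 31) = -248)
Add(O, Mul(-1, h)) = Add(-248, Mul(-1, Rational(-19, 5))) = Add(-248, Rational(19, 5)) = Rational(-1221, 5)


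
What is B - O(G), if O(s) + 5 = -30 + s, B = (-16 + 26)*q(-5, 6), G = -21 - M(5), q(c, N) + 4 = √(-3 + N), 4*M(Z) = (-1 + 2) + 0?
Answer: 65/4 + 10*√3 ≈ 33.570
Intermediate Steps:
M(Z) = ¼ (M(Z) = ((-1 + 2) + 0)/4 = (1 + 0)/4 = (¼)*1 = ¼)
q(c, N) = -4 + √(-3 + N)
G = -85/4 (G = -21 - 1*¼ = -21 - ¼ = -85/4 ≈ -21.250)
B = -40 + 10*√3 (B = (-16 + 26)*(-4 + √(-3 + 6)) = 10*(-4 + √3) = -40 + 10*√3 ≈ -22.680)
O(s) = -35 + s (O(s) = -5 + (-30 + s) = -35 + s)
B - O(G) = (-40 + 10*√3) - (-35 - 85/4) = (-40 + 10*√3) - 1*(-225/4) = (-40 + 10*√3) + 225/4 = 65/4 + 10*√3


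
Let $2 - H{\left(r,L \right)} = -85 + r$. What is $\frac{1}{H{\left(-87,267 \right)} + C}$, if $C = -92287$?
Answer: $- \frac{1}{92113} \approx -1.0856 \cdot 10^{-5}$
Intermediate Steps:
$H{\left(r,L \right)} = 87 - r$ ($H{\left(r,L \right)} = 2 - \left(-85 + r\right) = 87 - r$)
$\frac{1}{H{\left(-87,267 \right)} + C} = \frac{1}{\left(87 - -87\right) - 92287} = \frac{1}{\left(87 + 87\right) - 92287} = \frac{1}{174 - 92287} = \frac{1}{-92113} = - \frac{1}{92113}$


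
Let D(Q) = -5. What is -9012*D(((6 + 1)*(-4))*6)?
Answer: 45060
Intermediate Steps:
-9012*D(((6 + 1)*(-4))*6) = -9012*(-5) = 45060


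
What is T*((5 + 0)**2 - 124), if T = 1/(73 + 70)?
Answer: -9/13 ≈ -0.69231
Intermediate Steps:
T = 1/143 ≈ 0.0069930
T*((5 + 0)**2 - 124) = ((5 + 0)**2 - 124)/143 = (5**2 - 124)/143 = (25 - 124)/143 = (1/143)*(-99) = -9/13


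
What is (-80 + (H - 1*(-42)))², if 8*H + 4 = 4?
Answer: 1444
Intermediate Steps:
H = 0 (H = -½ + (⅛)*4 = -½ + ½ = 0)
(-80 + (H - 1*(-42)))² = (-80 + (0 - 1*(-42)))² = (-80 + (0 + 42))² = (-80 + 42)² = (-38)² = 1444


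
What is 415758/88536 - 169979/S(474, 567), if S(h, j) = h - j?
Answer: 11588269/6324 ≈ 1832.4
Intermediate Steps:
415758/88536 - 169979/S(474, 567) = 415758/88536 - 169979/(474 - 1*567) = 415758*(1/88536) - 169979/(474 - 567) = 9899/2108 - 169979/(-93) = 9899/2108 - 169979*(-1/93) = 9899/2108 + 169979/93 = 11588269/6324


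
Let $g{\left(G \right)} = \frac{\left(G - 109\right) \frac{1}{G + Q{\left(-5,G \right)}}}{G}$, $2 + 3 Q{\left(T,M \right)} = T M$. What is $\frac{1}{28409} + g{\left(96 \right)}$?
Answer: $\frac{375525}{176363072} \approx 0.0021293$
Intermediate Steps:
$Q{\left(T,M \right)} = - \frac{2}{3} + \frac{M T}{3}$ ($Q{\left(T,M \right)} = - \frac{2}{3} + \frac{T M}{3} = - \frac{2}{3} + \frac{M T}{3}$)
$g{\left(G \right)} = \frac{-109 + G}{G \left(- \frac{2}{3} - \frac{2 G}{3}\right)}$ ($g{\left(G \right)} = \frac{\left(G - 109\right) \frac{1}{G + \left(- \frac{2}{3} + \frac{1}{3} G \left(-5\right)\right)}}{G} = \frac{\left(-109 + G\right) \frac{1}{G - \left(\frac{2}{3} + \frac{5 G}{3}\right)}}{G} = \frac{\left(-109 + G\right) \frac{1}{- \frac{2}{3} - \frac{2 G}{3}}}{G} = \frac{\frac{1}{- \frac{2}{3} - \frac{2 G}{3}} \left(-109 + G\right)}{G} = \frac{-109 + G}{G \left(- \frac{2}{3} - \frac{2 G}{3}\right)}$)
$\frac{1}{28409} + g{\left(96 \right)} = \frac{1}{28409} + \frac{3 \left(109 - 96\right)}{2 \cdot 96 \left(1 + 96\right)} = \frac{1}{28409} + \frac{3}{2} \cdot \frac{1}{96} \cdot \frac{1}{97} \left(109 - 96\right) = \frac{1}{28409} + \frac{3}{2} \cdot \frac{1}{96} \cdot \frac{1}{97} \cdot 13 = \frac{1}{28409} + \frac{13}{6208} = \frac{375525}{176363072}$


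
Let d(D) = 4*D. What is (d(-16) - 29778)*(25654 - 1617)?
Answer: -717312154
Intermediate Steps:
(d(-16) - 29778)*(25654 - 1617) = (4*(-16) - 29778)*(25654 - 1617) = (-64 - 29778)*24037 = -29842*24037 = -717312154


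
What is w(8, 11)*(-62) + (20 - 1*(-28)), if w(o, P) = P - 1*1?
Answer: -572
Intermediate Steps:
w(o, P) = -1 + P (w(o, P) = P - 1 = -1 + P)
w(8, 11)*(-62) + (20 - 1*(-28)) = (-1 + 11)*(-62) + (20 - 1*(-28)) = 10*(-62) + (20 + 28) = -620 + 48 = -572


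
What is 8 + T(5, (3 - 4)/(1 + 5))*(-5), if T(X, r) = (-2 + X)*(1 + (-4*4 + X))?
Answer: 158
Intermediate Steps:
T(X, r) = (-15 + X)*(-2 + X) (T(X, r) = (-2 + X)*(1 + (-16 + X)) = (-2 + X)*(-15 + X) = (-15 + X)*(-2 + X))
8 + T(5, (3 - 4)/(1 + 5))*(-5) = 8 + (30 + 5² - 17*5)*(-5) = 8 + (30 + 25 - 85)*(-5) = 8 - 30*(-5) = 8 + 150 = 158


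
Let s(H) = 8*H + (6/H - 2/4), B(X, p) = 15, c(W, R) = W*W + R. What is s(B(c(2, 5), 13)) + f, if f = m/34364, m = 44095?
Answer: 20821693/171820 ≈ 121.18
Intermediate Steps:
c(W, R) = R + W² (c(W, R) = W² + R = R + W²)
s(H) = -½ + 6/H + 8*H (s(H) = 8*H + (6/H - 2*¼) = 8*H + (6/H - ½) = 8*H + (-½ + 6/H) = -½ + 6/H + 8*H)
f = 44095/34364 ≈ 1.2832
s(B(c(2, 5), 13)) + f = (-½ + 6/15 + 8*15) + 44095/34364 = (-½ + 6*(1/15) + 120) + 44095/34364 = (-½ + ⅖ + 120) + 44095/34364 = 1199/10 + 44095/34364 = 20821693/171820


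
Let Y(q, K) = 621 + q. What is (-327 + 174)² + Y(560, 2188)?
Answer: 24590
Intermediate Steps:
(-327 + 174)² + Y(560, 2188) = (-327 + 174)² + (621 + 560) = (-153)² + 1181 = 23409 + 1181 = 24590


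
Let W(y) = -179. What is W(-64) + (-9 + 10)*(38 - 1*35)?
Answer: -176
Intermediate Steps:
W(-64) + (-9 + 10)*(38 - 1*35) = -179 + (-9 + 10)*(38 - 1*35) = -179 + 1*(38 - 35) = -179 + 1*3 = -179 + 3 = -176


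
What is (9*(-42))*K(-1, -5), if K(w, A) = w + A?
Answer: 2268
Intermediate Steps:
K(w, A) = A + w
(9*(-42))*K(-1, -5) = (9*(-42))*(-5 - 1) = -378*(-6) = 2268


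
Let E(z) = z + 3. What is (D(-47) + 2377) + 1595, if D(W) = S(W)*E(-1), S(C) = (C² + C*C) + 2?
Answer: 12812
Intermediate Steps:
E(z) = 3 + z
S(C) = 2 + 2*C² (S(C) = (C² + C²) + 2 = 2*C² + 2 = 2 + 2*C²)
D(W) = 4 + 4*W² (D(W) = (2 + 2*W²)*(3 - 1) = (2 + 2*W²)*2 = 4 + 4*W²)
(D(-47) + 2377) + 1595 = ((4 + 4*(-47)²) + 2377) + 1595 = ((4 + 4*2209) + 2377) + 1595 = ((4 + 8836) + 2377) + 1595 = (8840 + 2377) + 1595 = 11217 + 1595 = 12812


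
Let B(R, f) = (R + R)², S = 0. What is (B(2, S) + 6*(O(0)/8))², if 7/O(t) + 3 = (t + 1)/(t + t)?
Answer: 256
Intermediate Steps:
O(t) = 7/(-3 + (1 + t)/(2*t)) (O(t) = 7/(-3 + (t + 1)/(t + t)) = 7/(-3 + (1 + t)/((2*t))) = 7/(-3 + (1 + t)*(1/(2*t))) = 7/(-3 + (1 + t)/(2*t)))
B(R, f) = 4*R² (B(R, f) = (2*R)² = 4*R²)
(B(2, S) + 6*(O(0)/8))² = (4*2² + 6*(-14*0/(-1 + 5*0)/8))² = (4*4 + 6*(-14*0/(-1 + 0)*(⅛)))² = (16 + 6*(-14*0/(-1)*(⅛)))² = (16 + 6*(-14*0*(-1)*(⅛)))² = (16 + 6*(0*(⅛)))² = (16 + 6*0)² = (16 + 0)² = 16² = 256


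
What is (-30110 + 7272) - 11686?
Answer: -34524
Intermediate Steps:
(-30110 + 7272) - 11686 = -22838 - 11686 = -34524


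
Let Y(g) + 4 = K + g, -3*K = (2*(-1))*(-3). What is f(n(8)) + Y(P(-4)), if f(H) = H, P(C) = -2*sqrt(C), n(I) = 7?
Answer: 1 - 4*I ≈ 1.0 - 4.0*I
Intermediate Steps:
K = -2 (K = -2*(-1)*(-3)/3 = -(-2)*(-3)/3 = -1/3*6 = -2)
Y(g) = -6 + g (Y(g) = -4 + (-2 + g) = -6 + g)
f(n(8)) + Y(P(-4)) = 7 + (-6 - 4*I) = 1 - 4*I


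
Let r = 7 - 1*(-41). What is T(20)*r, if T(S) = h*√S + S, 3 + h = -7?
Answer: 960 - 960*√5 ≈ -1186.6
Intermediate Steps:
h = -10 (h = -3 - 7 = -10)
r = 48 (r = 7 + 41 = 48)
T(S) = S - 10*√S (T(S) = -10*√S + S = S - 10*√S)
T(20)*r = (20 - 20*√5)*48 = 960 - 960*√5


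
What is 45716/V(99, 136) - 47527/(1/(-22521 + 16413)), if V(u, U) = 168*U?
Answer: 1658164571621/5712 ≈ 2.9029e+8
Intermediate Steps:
45716/V(99, 136) - 47527/(1/(-22521 + 16413)) = 45716/((168*136)) - 47527/(1/(-22521 + 16413)) = 45716/22848 - 47527/(1/(-6108)) = 45716*(1/22848) - 47527/(-1/6108) = 11429/5712 - 47527*(-6108) = 11429/5712 + 290294916 = 1658164571621/5712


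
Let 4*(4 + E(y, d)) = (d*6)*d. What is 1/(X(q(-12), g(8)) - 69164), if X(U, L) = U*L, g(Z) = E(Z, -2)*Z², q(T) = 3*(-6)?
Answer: -1/71468 ≈ -1.3992e-5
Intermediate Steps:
q(T) = -18
E(y, d) = -4 + 3*d²/2 (E(y, d) = -4 + ((d*6)*d)/4 = -4 + ((6*d)*d)/4 = -4 + (6*d²)/4 = -4 + 3*d²/2)
g(Z) = 2*Z² (g(Z) = (-4 + (3/2)*(-2)²)*Z² = (-4 + (3/2)*4)*Z² = (-4 + 6)*Z² = 2*Z²)
X(U, L) = L*U
1/(X(q(-12), g(8)) - 69164) = 1/((2*8²)*(-18) - 69164) = 1/((2*64)*(-18) - 69164) = 1/(128*(-18) - 69164) = 1/(-2304 - 69164) = 1/(-71468) = -1/71468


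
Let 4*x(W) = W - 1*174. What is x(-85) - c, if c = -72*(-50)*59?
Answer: -849859/4 ≈ -2.1246e+5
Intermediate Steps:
x(W) = -87/2 + W/4 (x(W) = (W - 1*174)/4 = (W - 174)/4 = (-174 + W)/4 = -87/2 + W/4)
c = 212400 (c = 3600*59 = 212400)
x(-85) - c = (-87/2 + (¼)*(-85)) - 1*212400 = (-87/2 - 85/4) - 212400 = -259/4 - 212400 = -849859/4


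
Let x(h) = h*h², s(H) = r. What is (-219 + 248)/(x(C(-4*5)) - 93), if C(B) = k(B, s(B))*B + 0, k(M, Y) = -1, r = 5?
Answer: 29/7907 ≈ 0.0036676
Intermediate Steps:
s(H) = 5
C(B) = -B (C(B) = -B + 0 = -B)
x(h) = h³
(-219 + 248)/(x(C(-4*5)) - 93) = (-219 + 248)/((-(-4)*5)³ - 93) = 29/((-1*(-20))³ - 93) = 29/(20³ - 93) = 29/(8000 - 93) = 29/7907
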